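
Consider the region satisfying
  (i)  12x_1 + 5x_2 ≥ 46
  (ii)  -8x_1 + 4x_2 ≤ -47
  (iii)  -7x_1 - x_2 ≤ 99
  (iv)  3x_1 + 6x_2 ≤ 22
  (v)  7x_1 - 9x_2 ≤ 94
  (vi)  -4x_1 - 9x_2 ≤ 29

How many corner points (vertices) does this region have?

4

Of the 15 pairwise boundary intersections, those satisfying every inequality are:
  (419/88, -49/22)
  (68/11, -62/11)
  (37/6, 7/12)
  (254/23, -128/69)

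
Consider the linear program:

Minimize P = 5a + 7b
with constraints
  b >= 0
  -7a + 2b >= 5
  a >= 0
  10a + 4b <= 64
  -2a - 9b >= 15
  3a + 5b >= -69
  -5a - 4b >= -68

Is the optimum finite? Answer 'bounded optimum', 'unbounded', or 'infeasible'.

The boundaries b = 0 and -2a - 9b = 15 meet at (-15/2, 0), but that point violates a ≥ 0. Every candidate vertex is excluded by some other constraint, so the feasible region is empty.

infeasible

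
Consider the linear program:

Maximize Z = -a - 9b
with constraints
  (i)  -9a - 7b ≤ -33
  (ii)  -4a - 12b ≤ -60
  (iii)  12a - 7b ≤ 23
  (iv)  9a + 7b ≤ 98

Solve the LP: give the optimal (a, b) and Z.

Vertices and Z = -a - 9b:
  (-3/10, 51/10) → Z = -228/5
  (174/43, 157/43) → Z = -1587/43
  (121/21, 323/49) → Z = -9568/147
The feasible region is unbounded (it extends along (-7, 9)), but Z strictly decreases along every unbounded feasible direction, so there is no improving ray and the maximum is attained at a vertex.

a = 174/43, b = 157/43, maximum Z = -1587/43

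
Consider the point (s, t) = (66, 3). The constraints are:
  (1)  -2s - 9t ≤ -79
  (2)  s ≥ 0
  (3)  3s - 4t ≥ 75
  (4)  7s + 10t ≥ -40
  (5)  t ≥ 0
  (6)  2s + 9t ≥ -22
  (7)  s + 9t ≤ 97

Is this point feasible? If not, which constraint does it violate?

feasible

(1): -159 ≤ -79 ✓
(2): 66 ≥ 0 ✓
(3): 186 ≥ 75 ✓
(4): 492 ≥ -40 ✓
(5): 3 ≥ 0 ✓
(6): 159 ≥ -22 ✓
(7): 93 ≤ 97 ✓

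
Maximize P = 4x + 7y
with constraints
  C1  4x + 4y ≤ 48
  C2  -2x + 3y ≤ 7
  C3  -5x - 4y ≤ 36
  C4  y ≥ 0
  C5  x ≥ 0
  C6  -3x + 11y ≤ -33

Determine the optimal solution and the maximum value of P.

Feasible corners and P = 4x + 7y:
  (12, 0) → P = 48
  (165/14, 3/14) → P = 681/14
  (11, 0) → P = 44

The binding constraints are 4x + 4y = 48 and -3x + 11y = -33.
Solving simultaneously gives x = 165/14, y = 3/14.

x = 165/14, y = 3/14, maximum P = 681/14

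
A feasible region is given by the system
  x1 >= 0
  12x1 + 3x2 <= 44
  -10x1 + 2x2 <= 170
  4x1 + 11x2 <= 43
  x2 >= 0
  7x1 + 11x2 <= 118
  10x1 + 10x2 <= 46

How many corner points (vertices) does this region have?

5

The feasible vertices (each the meet of two boundaries and inside every other half-plane) are:
  (0, 43/11)
  (0, 0)
  (11/3, 0)
  (151/45, 56/45)
  (38/35, 123/35)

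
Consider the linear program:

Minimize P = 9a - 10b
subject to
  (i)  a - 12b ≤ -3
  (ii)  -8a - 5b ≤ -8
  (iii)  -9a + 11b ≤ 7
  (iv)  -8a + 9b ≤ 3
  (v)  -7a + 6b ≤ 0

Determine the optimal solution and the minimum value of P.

Vertices and P = 9a - 10b:
  (81/101, 32/101) → P = 409/101
  (48/83, 56/83) → P = -128/83
  (30/7, 29/7) → P = -20/7
  (6/5, 7/5) → P = -16/5
The feasible region is unbounded (it extends along (12, 1), (11, 9)), but P strictly increases along every unbounded feasible direction, so there is no improving ray and the minimum is attained at a vertex.

The optimum lies where -8a + 9b = 3 and -7a + 6b = 0.
Solving simultaneously gives a = 6/5, b = 7/5.

a = 6/5, b = 7/5, minimum P = -16/5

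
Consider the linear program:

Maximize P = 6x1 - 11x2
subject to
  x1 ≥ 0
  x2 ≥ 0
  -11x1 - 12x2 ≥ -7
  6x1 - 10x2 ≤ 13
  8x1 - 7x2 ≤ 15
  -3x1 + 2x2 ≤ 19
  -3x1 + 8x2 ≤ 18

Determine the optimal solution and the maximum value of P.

x1 = 7/11, x2 = 0, maximum P = 42/11

Extreme points and P = 6x1 - 11x2:
  (0, 0) → P = 0
  (0, 7/12) → P = -77/12
  (7/11, 0) → P = 42/11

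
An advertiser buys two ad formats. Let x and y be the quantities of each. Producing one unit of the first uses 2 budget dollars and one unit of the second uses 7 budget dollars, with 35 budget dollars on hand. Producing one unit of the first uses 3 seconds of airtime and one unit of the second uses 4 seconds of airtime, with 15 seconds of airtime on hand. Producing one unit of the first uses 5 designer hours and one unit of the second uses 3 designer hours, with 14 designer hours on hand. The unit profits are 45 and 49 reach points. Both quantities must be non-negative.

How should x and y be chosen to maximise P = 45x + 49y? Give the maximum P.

x = 1, y = 3, maximum P = 192

Extreme points and P = 45x + 49y:
  (0, 0) → P = 0
  (0, 15/4) → P = 735/4
  (14/5, 0) → P = 126
  (1, 3) → P = 192

At the optimal vertex, 3x + 4y = 15 and 5x + 3y = 14.
Solving simultaneously gives x = 1, y = 3.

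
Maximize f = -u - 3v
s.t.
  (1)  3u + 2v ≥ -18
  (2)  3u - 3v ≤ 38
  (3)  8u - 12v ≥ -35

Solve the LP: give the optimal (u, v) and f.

Vertices and f = -u - 3v:
  (22/15, -56/5) → f = 482/15
  (-11/2, -3/4) → f = 31/4
  (187/4, 409/12) → f = -149

The binding constraints are 3u + 2v = -18 and 3u - 3v = 38.
Solving simultaneously gives u = 22/15, v = -56/5.

u = 22/15, v = -56/5, maximum f = 482/15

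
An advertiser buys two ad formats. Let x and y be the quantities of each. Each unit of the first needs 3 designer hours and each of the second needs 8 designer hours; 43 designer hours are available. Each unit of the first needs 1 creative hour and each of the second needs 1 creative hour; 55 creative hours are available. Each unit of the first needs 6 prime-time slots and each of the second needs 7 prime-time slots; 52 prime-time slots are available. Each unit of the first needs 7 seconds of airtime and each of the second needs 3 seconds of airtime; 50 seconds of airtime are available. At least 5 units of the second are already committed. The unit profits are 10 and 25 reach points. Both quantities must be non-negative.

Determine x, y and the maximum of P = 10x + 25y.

x = 1, y = 5, maximum P = 135

The optimum lies where 3x + 8y = 43 and y = 5.
Solving simultaneously gives x = 1, y = 5.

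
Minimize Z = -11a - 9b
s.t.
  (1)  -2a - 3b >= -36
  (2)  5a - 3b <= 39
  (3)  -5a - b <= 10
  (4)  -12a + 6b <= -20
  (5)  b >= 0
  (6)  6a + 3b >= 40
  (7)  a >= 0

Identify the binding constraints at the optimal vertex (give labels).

Corner points and Z = -11a - 9b:
  (75/7, 34/7) → Z = -1131/7
  (23/4, 49/6) → Z = -547/4
  (39/5, 0) → Z = -429/5
  (25/6, 5) → Z = -545/6
  (20/3, 0) → Z = -220/3

The minimum is at (75/7, 34/7). Substituting into each constraint, equality holds for (1) and (2); the remaining constraints have slack.

(1) and (2)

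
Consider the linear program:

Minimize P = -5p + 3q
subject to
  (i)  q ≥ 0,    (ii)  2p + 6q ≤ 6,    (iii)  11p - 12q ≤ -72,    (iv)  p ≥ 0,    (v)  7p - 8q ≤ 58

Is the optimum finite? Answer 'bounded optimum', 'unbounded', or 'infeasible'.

infeasible

The boundaries q = 0 and 2p + 6q = 6 meet at (3, 0), but that point violates 11p - 12q ≤ -72. Every candidate vertex is excluded by some other constraint, so the feasible region is empty.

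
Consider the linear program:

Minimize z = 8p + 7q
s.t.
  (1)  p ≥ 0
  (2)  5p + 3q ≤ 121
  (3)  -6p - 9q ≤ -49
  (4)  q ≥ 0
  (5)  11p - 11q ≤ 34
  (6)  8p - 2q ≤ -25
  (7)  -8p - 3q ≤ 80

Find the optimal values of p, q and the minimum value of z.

p = 0, q = 25/2, minimum z = 175/2

Extreme points and z = 8p + 7q:
  (0, 121/3) → z = 847/3
  (0, 25/2) → z = 175/2
  (167/34, 1093/34) → z = 8987/34

The optimum lies where p = 0 and 8p - 2q = -25.
Solving simultaneously gives p = 0, q = 25/2.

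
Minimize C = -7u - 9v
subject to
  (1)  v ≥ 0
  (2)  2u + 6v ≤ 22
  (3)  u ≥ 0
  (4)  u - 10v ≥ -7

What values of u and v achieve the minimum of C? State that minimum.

Feasible corners and C = -7u - 9v:
  (11, 0) → C = -77
  (0, 0) → C = 0
  (89/13, 18/13) → C = -785/13
  (0, 7/10) → C = -63/10

The binding constraints are v = 0 and 2u + 6v = 22.
Solving simultaneously gives u = 11, v = 0.

u = 11, v = 0, minimum C = -77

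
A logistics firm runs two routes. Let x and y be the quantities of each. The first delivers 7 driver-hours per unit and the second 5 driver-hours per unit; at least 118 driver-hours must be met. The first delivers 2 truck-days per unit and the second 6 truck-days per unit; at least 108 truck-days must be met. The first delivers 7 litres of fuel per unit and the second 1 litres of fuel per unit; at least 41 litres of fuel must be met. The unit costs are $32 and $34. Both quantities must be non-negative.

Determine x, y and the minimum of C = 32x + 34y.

Feasible corners and C = 32x + 34y:
  (0, 41) → C = 1394
  (54, 0) → C = 1728
  (21/4, 65/4) → C = 1441/2
  (87/28, 77/4) → C = 10555/14
The feasible region is unbounded (it extends along (0, 1), (1, 0)), but C strictly increases along every unbounded feasible direction, so there is no improving ray and the minimum is attained at a vertex.

The binding constraints are 7x + 5y = 118 and 2x + 6y = 108.
Solving simultaneously gives x = 21/4, y = 65/4.

x = 21/4, y = 65/4, minimum C = 1441/2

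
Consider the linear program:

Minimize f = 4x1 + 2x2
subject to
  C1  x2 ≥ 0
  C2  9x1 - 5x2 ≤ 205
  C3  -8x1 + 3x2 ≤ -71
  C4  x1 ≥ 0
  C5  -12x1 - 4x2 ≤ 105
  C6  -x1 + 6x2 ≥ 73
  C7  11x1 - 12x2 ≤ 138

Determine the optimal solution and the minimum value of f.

Vertices and f = 4x1 + 2x2:
  (1770/53, 1013/53) → f = 9106/53
  (43/3, 131/9) → f = 778/9
  (284/9, 941/54) → f = 4349/27
The feasible region is unbounded (it extends along (3, 8), (5, 9)), but f strictly increases along every unbounded feasible direction, so there is no improving ray and the minimum is attained at a vertex.

x1 = 43/3, x2 = 131/9, minimum f = 778/9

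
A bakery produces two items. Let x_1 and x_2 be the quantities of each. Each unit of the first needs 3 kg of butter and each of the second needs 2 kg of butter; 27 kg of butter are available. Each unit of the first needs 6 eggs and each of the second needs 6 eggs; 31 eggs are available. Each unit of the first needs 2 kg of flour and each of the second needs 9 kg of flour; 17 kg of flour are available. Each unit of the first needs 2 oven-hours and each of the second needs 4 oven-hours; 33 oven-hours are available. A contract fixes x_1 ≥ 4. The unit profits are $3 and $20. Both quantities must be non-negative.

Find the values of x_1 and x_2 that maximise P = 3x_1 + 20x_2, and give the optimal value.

Extreme points and P = 3x_1 + 20x_2:
  (31/6, 0) → P = 31/2
  (4, 0) → P = 12
  (59/14, 20/21) → P = 1331/42
  (4, 1) → P = 32

x_1 = 4, x_2 = 1, maximum P = 32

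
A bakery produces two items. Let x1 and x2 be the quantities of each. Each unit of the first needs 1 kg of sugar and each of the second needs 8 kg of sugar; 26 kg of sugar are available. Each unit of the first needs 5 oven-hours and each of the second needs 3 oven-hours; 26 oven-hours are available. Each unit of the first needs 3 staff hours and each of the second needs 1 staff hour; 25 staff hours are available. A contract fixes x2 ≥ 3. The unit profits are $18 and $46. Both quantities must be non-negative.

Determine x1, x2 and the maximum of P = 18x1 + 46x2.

x1 = 2, x2 = 3, maximum P = 174

Corner points and P = 18x1 + 46x2:
  (0, 13/4) → P = 299/2
  (0, 3) → P = 138
  (2, 3) → P = 174

At the optimal vertex, x1 + 8x2 = 26 and x2 = 3.
Solving simultaneously gives x1 = 2, x2 = 3.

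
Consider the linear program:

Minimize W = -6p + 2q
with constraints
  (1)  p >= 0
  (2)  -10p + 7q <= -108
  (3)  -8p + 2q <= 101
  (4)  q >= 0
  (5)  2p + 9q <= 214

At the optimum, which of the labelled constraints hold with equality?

Corner points and W = -6p + 2q:
  (54/5, 0) → W = -324/5
  (95/4, 37/2) → W = -211/2
  (107, 0) → W = -642

The minimum is at (107, 0). Substituting into each constraint, equality holds for (4) and (5); the remaining constraints have slack.

(4) and (5)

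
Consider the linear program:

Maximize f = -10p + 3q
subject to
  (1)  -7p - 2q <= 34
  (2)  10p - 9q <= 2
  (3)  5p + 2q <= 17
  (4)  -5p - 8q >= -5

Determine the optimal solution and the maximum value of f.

p = -141/23, q = 205/46, maximum f = 3435/46

Vertices and f = -10p + 3q:
  (-302/83, -354/83) → f = 1958/83
  (-141/23, 205/46) → f = 3435/46
  (61/125, 8/25) → f = -98/25

The optimum lies where -7p - 2q = 34 and -5p - 8q = -5.
Solving simultaneously gives p = -141/23, q = 205/46.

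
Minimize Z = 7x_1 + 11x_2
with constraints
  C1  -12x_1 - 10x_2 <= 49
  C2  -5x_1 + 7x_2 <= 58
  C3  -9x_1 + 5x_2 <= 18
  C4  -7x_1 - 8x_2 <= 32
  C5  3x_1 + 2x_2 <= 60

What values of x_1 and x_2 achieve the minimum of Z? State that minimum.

x_1 = 272/5, x_2 = -258/5, minimum Z = -934/5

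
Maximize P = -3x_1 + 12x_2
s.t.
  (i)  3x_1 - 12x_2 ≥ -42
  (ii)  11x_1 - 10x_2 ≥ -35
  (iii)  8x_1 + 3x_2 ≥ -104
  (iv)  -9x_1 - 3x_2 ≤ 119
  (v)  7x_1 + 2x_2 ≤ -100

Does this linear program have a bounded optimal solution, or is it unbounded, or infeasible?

The boundaries 3x_1 - 12x_2 = -42 and 11x_1 - 10x_2 = -35 meet at (0, 7/2), but that point violates 7x_1 + 2x_2 ≤ -100. Every candidate vertex is excluded by some other constraint, so the feasible region is empty.

infeasible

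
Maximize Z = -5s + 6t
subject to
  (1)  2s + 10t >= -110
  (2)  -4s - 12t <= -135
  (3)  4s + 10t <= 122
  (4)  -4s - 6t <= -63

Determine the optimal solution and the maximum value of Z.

s = -51/8, t = 59/4, maximum Z = 963/8

Feasible corners and Z = -5s + 6t:
  (57/4, 13/2) → Z = -129/4
  (-9/4, 12) → Z = 333/4
  (-51/8, 59/4) → Z = 963/8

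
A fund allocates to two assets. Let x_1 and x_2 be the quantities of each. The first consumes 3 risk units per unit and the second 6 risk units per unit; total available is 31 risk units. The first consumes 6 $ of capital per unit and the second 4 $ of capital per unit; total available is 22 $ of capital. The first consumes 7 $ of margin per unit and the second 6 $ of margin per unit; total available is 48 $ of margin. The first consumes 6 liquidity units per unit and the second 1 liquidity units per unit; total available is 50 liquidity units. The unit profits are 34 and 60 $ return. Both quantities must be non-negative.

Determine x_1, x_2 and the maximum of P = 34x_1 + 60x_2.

Corner points and P = 34x_1 + 60x_2:
  (0, 0) → P = 0
  (0, 31/6) → P = 310
  (11/3, 0) → P = 374/3
  (1/3, 5) → P = 934/3

At the optimal vertex, 3x_1 + 6x_2 = 31 and 6x_1 + 4x_2 = 22.
Solving simultaneously gives x_1 = 1/3, x_2 = 5.

x_1 = 1/3, x_2 = 5, maximum P = 934/3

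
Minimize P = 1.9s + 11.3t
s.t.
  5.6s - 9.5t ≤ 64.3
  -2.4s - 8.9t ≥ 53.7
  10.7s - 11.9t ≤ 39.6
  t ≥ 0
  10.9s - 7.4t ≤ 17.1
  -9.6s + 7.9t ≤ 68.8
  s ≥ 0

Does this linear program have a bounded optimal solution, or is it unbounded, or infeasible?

infeasible

The boundaries t = 0 and 10.9s - 7.4t = 17.1 meet at (171/109, 0), but that point violates -2.4s - 8.9t ≥ 53.7. Every candidate vertex is excluded by some other constraint, so the feasible region is empty.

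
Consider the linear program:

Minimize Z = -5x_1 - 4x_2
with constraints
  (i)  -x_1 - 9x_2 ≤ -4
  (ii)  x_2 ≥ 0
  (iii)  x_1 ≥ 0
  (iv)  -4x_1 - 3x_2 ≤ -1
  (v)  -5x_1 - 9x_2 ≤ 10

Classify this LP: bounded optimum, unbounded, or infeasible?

From the feasible point (4, 0), moving in the direction (0, 1) keeps every constraint satisfied while Z decreases without bound.

unbounded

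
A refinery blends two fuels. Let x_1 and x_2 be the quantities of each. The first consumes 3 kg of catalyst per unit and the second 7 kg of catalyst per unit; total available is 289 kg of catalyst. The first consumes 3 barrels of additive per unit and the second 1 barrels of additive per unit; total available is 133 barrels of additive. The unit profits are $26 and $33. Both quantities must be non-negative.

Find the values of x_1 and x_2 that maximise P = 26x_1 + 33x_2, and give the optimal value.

Vertices and P = 26x_1 + 33x_2:
  (0, 0) → P = 0
  (0, 289/7) → P = 9537/7
  (133/3, 0) → P = 3458/3
  (107/3, 26) → P = 5356/3

x_1 = 107/3, x_2 = 26, maximum P = 5356/3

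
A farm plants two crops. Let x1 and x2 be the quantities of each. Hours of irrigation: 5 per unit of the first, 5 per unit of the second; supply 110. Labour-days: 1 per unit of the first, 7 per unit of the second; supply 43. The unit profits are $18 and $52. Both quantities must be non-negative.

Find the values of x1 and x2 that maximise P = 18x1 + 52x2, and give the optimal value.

x1 = 37/2, x2 = 7/2, maximum P = 515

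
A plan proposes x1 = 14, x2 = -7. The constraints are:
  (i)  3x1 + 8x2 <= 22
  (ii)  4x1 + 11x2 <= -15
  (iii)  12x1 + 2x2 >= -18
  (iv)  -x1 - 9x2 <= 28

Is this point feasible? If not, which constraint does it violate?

Constraint (iv): -x1 - 9x2 = 49, which is not ≤ 28. All other constraints are satisfied.

not feasible — violates (iv)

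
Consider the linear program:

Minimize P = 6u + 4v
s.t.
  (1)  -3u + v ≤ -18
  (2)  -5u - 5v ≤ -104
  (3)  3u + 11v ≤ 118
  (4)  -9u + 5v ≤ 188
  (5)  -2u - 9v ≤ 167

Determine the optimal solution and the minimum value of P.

Extreme points and P = 6u + 4v:
  (277/20, 139/20) → P = 1109/10
  (253/5, -149/5) → P = 922/5
  (2899/5, -737/5) → P = 14446/5

u = 277/20, v = 139/20, minimum P = 1109/10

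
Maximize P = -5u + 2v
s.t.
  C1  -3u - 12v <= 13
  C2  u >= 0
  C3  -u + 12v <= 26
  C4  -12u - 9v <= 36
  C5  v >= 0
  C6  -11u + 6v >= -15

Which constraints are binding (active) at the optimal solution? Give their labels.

C2 and C3

Vertices and P = -5u + 2v:
  (0, 13/6) → P = 13/3
  (0, 0) → P = 0
  (8/3, 43/18) → P = -77/9
  (15/11, 0) → P = -75/11

The maximum is at (0, 13/6). Substituting into each constraint, equality holds for C2 and C3; the remaining constraints have slack.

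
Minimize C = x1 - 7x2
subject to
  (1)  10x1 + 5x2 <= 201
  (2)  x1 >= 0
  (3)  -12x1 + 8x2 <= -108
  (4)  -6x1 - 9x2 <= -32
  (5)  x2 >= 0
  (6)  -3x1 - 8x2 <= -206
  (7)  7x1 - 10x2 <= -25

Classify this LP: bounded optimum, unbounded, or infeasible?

infeasible

The boundaries 10x1 + 5x2 = 201 and x1 = 0 meet at (0, 201/5), but that point violates -12x1 + 8x2 ≤ -108. Every candidate vertex is excluded by some other constraint, so the feasible region is empty.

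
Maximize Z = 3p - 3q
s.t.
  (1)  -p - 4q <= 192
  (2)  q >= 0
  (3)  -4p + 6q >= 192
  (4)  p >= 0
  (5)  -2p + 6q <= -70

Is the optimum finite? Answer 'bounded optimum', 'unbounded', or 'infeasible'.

The boundaries q = 0 and -2p + 6q = -70 meet at (35, 0), but that point violates -4p + 6q ≥ 192. Every candidate vertex is excluded by some other constraint, so the feasible region is empty.

infeasible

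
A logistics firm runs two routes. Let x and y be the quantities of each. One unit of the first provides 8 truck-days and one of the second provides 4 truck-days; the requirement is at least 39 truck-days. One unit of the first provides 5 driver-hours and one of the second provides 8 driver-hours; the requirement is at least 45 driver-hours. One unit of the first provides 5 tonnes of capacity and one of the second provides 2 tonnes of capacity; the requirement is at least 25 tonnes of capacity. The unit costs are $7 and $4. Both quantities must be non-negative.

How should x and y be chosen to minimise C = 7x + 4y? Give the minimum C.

Corner points and C = 7x + 4y:
  (0, 25/2) → C = 50
  (9, 0) → C = 63
  (11/3, 10/3) → C = 39
The feasible region is unbounded (it extends along (0, 1), (1, 0)), but C strictly increases along every unbounded feasible direction, so there is no improving ray and the minimum is attained at a vertex.

At the optimal vertex, 5x + 8y = 45 and 5x + 2y = 25.
Solving simultaneously gives x = 11/3, y = 10/3.

x = 11/3, y = 10/3, minimum C = 39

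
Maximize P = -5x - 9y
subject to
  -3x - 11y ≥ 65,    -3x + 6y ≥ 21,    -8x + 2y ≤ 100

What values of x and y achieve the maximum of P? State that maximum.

x = -93/7, y = -22/7, maximum P = 663/7

Feasible corners and P = -5x - 9y:
  (-207/17, -44/17) → P = 1431/17
  (-615/47, -110/47) → P = 4065/47
  (-93/7, -22/7) → P = 663/7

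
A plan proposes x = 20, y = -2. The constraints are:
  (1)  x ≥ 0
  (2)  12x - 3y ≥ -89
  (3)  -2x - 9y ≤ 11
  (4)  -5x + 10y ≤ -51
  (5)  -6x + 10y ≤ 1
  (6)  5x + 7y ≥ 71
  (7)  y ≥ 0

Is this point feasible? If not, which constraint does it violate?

Constraint (7): y = -2, which is not ≥ 0. All other constraints are satisfied.

not feasible — violates (7)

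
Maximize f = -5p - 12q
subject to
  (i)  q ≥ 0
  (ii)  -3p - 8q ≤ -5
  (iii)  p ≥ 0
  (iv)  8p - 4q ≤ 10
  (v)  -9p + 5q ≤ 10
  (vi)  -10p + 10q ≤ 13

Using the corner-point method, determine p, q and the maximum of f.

p = 0, q = 5/8, maximum f = -15/2

Extreme points and f = -5p - 12q:
  (0, 5/8) → f = -15/2
  (25/19, 5/38) → f = -155/19
  (0, 13/10) → f = -78/5
  (19/5, 51/10) → f = -401/5

The binding constraints are -3p - 8q = -5 and p = 0.
Solving simultaneously gives p = 0, q = 5/8.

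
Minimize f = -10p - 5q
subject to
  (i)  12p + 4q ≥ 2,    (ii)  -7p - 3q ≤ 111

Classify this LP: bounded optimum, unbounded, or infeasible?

unbounded

From the feasible point (225/4, -673/4), moving in the direction (-4, 12) keeps every constraint satisfied while f decreases without bound.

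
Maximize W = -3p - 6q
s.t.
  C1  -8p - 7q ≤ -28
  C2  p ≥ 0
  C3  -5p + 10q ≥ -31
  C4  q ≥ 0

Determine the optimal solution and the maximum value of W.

The feasible region is unbounded (it extends along (0, 1), (2, 1)), but W strictly decreases along every unbounded feasible direction, so there is no improving ray and the maximum is attained at a vertex.

The optimum lies where -8p - 7q = -28 and q = 0.
Solving simultaneously gives p = 7/2, q = 0.

p = 7/2, q = 0, maximum W = -21/2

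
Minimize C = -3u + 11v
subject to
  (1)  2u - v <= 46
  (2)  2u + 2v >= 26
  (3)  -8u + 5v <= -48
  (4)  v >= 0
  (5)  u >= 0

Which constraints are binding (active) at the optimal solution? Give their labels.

Extreme points and C = -3u + 11v:
  (91, 136) → C = 1223
  (23, 0) → C = -69
  (113/13, 56/13) → C = 277/13
  (13, 0) → C = -39

The minimum is at (23, 0). Substituting into each constraint, equality holds for (1) and (4); the remaining constraints have slack.

(1) and (4)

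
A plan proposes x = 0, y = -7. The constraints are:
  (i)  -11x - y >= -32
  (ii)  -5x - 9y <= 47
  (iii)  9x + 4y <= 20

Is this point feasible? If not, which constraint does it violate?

not feasible — violates (ii)

Constraint (ii): -5x - 9y = 63, which is not ≤ 47. All other constraints are satisfied.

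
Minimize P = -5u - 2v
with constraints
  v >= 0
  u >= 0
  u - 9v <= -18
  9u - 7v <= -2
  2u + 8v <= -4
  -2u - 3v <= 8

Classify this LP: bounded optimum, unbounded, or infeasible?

infeasible

The boundaries u = 0 and u - 9v = -18 meet at (0, 2), but that point violates 2u + 8v ≤ -4. Every candidate vertex is excluded by some other constraint, so the feasible region is empty.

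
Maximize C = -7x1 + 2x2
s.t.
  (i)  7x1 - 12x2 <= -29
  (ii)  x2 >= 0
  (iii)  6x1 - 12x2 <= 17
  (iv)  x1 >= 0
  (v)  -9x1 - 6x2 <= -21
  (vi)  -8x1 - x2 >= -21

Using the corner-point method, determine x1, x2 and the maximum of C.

x1 = 0, x2 = 21, maximum C = 42

Vertices and C = -7x1 + 2x2:
  (13/25, 68/25) → C = 9/5
  (223/103, 379/103) → C = -803/103
  (0, 7/2) → C = 7
  (0, 21) → C = 42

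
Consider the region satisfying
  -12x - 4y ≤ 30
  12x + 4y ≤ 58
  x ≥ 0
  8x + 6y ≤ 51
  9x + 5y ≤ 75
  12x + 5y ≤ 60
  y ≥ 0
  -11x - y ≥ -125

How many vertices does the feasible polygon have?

5

Intersecting each pair of boundary lines and keeping only the points that satisfy every inequality leaves:
  (25/6, 2)
  (29/6, 0)
  (0, 17/2)
  (0, 0)
  (105/32, 33/8)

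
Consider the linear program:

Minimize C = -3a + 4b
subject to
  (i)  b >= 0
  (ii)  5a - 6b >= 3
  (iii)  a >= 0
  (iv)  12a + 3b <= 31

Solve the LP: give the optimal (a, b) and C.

a = 31/12, b = 0, minimum C = -31/4

Extreme points and C = -3a + 4b:
  (3/5, 0) → C = -9/5
  (31/12, 0) → C = -31/4
  (65/29, 119/87) → C = -109/87

At the optimal vertex, b = 0 and 12a + 3b = 31.
Solving simultaneously gives a = 31/12, b = 0.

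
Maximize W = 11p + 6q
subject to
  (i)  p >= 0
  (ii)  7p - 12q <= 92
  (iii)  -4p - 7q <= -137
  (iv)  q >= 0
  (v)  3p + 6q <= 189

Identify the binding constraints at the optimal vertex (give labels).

Corner points and W = 11p + 6q:
  (0, 137/7) → W = 822/7
  (0, 63/2) → W = 189
  (2288/97, 591/97) → W = 28714/97
  (470/13, 349/26) → W = 6217/13

The maximum is at (470/13, 349/26). Substituting into each constraint, equality holds for (ii) and (v); the remaining constraints have slack.

(ii) and (v)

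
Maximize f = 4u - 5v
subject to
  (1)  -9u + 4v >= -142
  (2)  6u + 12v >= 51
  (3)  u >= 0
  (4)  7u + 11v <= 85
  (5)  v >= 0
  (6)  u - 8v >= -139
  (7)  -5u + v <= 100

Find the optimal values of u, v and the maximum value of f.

u = 85/7, v = 0, maximum f = 340/7

Corner points and f = 4u - 5v:
  (0, 17/4) → f = -85/4
  (17/2, 0) → f = 34
  (0, 85/11) → f = -425/11
  (85/7, 0) → f = 340/7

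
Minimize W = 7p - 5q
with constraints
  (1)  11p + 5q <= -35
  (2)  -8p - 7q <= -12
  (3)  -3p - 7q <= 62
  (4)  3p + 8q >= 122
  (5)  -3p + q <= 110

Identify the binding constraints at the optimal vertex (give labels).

(1) and (5)

Extreme points and W = 7p - 5q:
  (-890/73, 1447/73) → W = -13465/73
  (-45/2, 85/2) → W = -370
  (-758/43, 940/43) → W = -10006/43
  (-758/29, 916/29) → W = -9886/29

The minimum is at (-45/2, 85/2). Substituting into each constraint, equality holds for (1) and (5); the remaining constraints have slack.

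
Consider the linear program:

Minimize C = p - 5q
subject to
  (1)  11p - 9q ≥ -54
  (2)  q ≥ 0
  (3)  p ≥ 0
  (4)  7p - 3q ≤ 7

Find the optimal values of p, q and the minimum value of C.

p = 15/2, q = 91/6, minimum C = -205/3

Vertices and C = p - 5q:
  (0, 6) → C = -30
  (15/2, 91/6) → C = -205/3
  (0, 0) → C = 0
  (1, 0) → C = 1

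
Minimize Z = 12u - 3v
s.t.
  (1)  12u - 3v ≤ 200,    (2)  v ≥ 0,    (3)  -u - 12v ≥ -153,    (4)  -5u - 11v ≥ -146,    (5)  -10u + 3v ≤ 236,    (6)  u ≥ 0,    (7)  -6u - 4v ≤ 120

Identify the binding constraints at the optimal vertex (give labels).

(3) and (6)

Feasible corners and Z = 12u - 3v:
  (50/3, 0) → Z = 200
  (2638/147, 752/147) → Z = 200
  (0, 0) → Z = 0
  (69/49, 619/49) → Z = -21
  (0, 51/4) → Z = -153/4

The minimum is at (0, 51/4). Substituting into each constraint, equality holds for (3) and (6); the remaining constraints have slack.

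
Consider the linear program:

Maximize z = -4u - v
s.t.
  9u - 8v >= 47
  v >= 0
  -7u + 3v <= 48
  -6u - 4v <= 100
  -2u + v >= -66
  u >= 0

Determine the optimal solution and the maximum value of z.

u = 47/9, v = 0, maximum z = -188/9

Extreme points and z = -4u - v:
  (47/9, 0) → z = -188/9
  (481/7, 500/7) → z = -2424/7
  (33, 0) → z = -132

The optimum lies where 9u - 8v = 47 and v = 0.
Solving simultaneously gives u = 47/9, v = 0.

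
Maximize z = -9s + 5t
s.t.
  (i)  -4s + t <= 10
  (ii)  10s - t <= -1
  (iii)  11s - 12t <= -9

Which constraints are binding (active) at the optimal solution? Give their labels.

(i) and (ii)

Vertices and z = -9s + 5t:
  (3/2, 16) → z = 133/2
  (-3, -2) → z = 17
  (-3/109, 79/109) → z = 422/109

The maximum is at (3/2, 16). Substituting into each constraint, equality holds for (i) and (ii); the remaining constraints have slack.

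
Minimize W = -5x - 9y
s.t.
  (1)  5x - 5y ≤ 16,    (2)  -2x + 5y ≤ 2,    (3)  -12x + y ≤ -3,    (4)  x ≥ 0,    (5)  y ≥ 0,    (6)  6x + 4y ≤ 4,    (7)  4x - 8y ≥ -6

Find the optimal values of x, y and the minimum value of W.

Corner points and W = -5x - 9y:
  (17/58, 15/29) → W = -355/58
  (6/19, 10/19) → W = -120/19
  (1/4, 0) → W = -5/4
  (2/3, 0) → W = -10/3

The binding constraints are -2x + 5y = 2 and 6x + 4y = 4.
Solving simultaneously gives x = 6/19, y = 10/19.

x = 6/19, y = 10/19, minimum W = -120/19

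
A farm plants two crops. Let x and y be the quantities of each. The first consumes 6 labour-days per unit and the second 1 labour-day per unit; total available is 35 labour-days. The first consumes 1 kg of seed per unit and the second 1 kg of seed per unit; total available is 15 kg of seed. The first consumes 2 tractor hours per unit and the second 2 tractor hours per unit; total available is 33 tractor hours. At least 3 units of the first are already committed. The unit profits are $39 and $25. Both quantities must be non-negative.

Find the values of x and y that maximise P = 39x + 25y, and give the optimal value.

x = 4, y = 11, maximum P = 431

Feasible corners and P = 39x + 25y:
  (35/6, 0) → P = 455/2
  (3, 0) → P = 117
  (4, 11) → P = 431
  (3, 12) → P = 417

The binding constraints are 6x + y = 35 and x + y = 15.
Solving simultaneously gives x = 4, y = 11.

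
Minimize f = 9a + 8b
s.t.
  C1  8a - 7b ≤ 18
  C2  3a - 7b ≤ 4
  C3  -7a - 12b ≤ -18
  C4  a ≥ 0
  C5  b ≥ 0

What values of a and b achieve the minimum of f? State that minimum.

Feasible corners and f = 9a + 8b:
  (14/5, 22/35) → f = 1058/35
  (174/85, 26/85) → f = 1774/85
  (0, 3/2) → f = 12
The feasible region is unbounded (it extends along (0, 1), (7, 8)), but f strictly increases along every unbounded feasible direction, so there is no improving ray and the minimum is attained at a vertex.

a = 0, b = 3/2, minimum f = 12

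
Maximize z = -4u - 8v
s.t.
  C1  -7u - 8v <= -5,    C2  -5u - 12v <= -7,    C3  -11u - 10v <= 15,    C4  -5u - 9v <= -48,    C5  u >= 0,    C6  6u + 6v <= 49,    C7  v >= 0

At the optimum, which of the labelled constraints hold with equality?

Feasible corners and z = -4u - 8v:
  (0, 16/3) → z = -128/3
  (51/8, 43/24) → z = -239/6
  (0, 49/6) → z = -196/3

The maximum is at (51/8, 43/24). Substituting into each constraint, equality holds for C4 and C6; the remaining constraints have slack.

C4 and C6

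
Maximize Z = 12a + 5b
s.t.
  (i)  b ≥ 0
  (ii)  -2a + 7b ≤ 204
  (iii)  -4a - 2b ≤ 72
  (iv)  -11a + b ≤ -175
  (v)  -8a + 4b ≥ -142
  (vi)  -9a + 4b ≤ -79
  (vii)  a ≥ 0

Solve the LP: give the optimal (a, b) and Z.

Vertices and Z = 12a + 5b:
  (175/11, 0) → Z = 2100/11
  (71/4, 0) → Z = 213
  (905/24, 479/12) → Z = 7825/12
  (1369/55, 1994/55) → Z = 26398/55
  (621/35, 706/35) → Z = 10982/35

At the optimal vertex, -2a + 7b = 204 and -8a + 4b = -142.
Solving simultaneously gives a = 905/24, b = 479/12.

a = 905/24, b = 479/12, maximum Z = 7825/12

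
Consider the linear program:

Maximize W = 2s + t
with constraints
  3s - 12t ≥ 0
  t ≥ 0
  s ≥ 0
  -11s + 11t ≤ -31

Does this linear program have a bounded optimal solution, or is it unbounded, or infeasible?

unbounded

From the feasible point (124/33, 31/33), moving in the direction (12, 3) keeps every constraint satisfied while W increases without bound.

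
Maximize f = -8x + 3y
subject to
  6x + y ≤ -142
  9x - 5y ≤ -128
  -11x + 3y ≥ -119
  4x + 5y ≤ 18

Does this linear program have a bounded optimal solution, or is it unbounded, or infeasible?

unbounded

From the feasible point (-838/39, -170/13), moving in the direction (-5, -9) keeps every constraint satisfied while f increases without bound.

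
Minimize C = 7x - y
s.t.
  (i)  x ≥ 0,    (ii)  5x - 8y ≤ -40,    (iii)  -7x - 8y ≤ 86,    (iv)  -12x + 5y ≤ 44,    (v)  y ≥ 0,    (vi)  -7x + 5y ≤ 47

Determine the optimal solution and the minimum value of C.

x = 0, y = 44/5, minimum C = -44/5

Corner points and C = 7x - y:
  (0, 5) → C = -5
  (0, 44/5) → C = -44/5
  (3/5, 256/25) → C = -151/25
The feasible region is unbounded (it extends along (5, 7), (8, 5)), but C strictly increases along every unbounded feasible direction, so there is no improving ray and the minimum is attained at a vertex.

At the optimal vertex, x = 0 and -12x + 5y = 44.
Solving simultaneously gives x = 0, y = 44/5.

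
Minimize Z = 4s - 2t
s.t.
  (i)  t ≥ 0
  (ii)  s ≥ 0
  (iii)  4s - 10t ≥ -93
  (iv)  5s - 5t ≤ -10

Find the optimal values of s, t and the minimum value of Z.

s = 0, t = 93/10, minimum Z = -93/5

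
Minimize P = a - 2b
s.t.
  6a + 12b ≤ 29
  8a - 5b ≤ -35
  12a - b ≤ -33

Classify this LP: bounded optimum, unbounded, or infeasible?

unbounded

From the feasible point (-367/150, 91/25), moving in the direction (-12, 6) keeps every constraint satisfied while P decreases without bound.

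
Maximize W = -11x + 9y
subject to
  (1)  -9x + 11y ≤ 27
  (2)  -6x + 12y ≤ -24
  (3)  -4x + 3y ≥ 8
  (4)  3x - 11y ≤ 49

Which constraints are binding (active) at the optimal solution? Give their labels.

Extreme points and W = -11x + 9y:
  (-28/5, -24/5) → W = 92/5
  (-54/5, -37/5) → W = 261/5
  (-47/7, -44/7) → W = 121/7

The maximum is at (-54/5, -37/5). Substituting into each constraint, equality holds for (2) and (4); the remaining constraints have slack.

(2) and (4)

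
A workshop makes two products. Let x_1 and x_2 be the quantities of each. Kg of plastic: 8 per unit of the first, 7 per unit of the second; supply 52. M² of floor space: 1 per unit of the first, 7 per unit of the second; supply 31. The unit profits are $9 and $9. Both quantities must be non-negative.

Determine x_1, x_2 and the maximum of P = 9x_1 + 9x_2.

x_1 = 3, x_2 = 4, maximum P = 63

Feasible corners and P = 9x_1 + 9x_2:
  (0, 0) → P = 0
  (0, 31/7) → P = 279/7
  (13/2, 0) → P = 117/2
  (3, 4) → P = 63

The binding constraints are 8x_1 + 7x_2 = 52 and x_1 + 7x_2 = 31.
Solving simultaneously gives x_1 = 3, x_2 = 4.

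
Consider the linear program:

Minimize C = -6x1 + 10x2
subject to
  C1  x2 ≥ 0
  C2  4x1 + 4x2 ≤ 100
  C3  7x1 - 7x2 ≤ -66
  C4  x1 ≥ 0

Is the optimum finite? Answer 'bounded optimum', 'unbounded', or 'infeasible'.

Extreme points and C = -6x1 + 10x2:
  (109/14, 241/14) → C = 878/7
  (0, 25) → C = 250
  (0, 66/7) → C = 660/7
The feasible region has finitely many vertices and no improving ray; the minimum is 660/7 at (0, 66/7).

bounded optimum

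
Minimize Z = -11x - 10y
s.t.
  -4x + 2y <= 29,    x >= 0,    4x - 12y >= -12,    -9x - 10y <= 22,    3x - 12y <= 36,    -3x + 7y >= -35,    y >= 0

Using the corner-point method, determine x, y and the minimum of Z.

Feasible corners and Z = -11x - 10y:
  (0, 1) → Z = -10
  (0, 0) → Z = 0
  (63, 22) → Z = -913
  (35/3, 0) → Z = -385/3

At the optimal vertex, 4x - 12y = -12 and -3x + 7y = -35.
Solving simultaneously gives x = 63, y = 22.

x = 63, y = 22, minimum Z = -913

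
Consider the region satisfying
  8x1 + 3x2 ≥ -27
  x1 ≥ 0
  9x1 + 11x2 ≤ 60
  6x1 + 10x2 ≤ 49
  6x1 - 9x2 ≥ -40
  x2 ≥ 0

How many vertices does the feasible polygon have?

The feasible vertices (each the meet of two boundaries and inside every other half-plane) are:
  (0, 40/9)
  (0, 0)
  (61/24, 27/8)
  (20/3, 0)
  (41/114, 89/19)

5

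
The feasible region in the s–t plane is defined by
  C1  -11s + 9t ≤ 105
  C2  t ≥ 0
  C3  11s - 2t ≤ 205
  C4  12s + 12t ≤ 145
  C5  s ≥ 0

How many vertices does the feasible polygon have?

4

The feasible vertices (each the meet of two boundaries and inside every other half-plane) are:
  (3/16, 571/48)
  (0, 35/3)
  (145/12, 0)
  (0, 0)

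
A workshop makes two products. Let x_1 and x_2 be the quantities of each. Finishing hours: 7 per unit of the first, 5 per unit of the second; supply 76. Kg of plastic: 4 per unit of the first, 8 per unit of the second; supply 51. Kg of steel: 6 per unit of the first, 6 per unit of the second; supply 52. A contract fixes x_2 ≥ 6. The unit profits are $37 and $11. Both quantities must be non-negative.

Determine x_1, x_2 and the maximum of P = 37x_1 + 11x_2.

x_1 = 3/4, x_2 = 6, maximum P = 375/4

Feasible corners and P = 37x_1 + 11x_2:
  (0, 51/8) → P = 561/8
  (0, 6) → P = 66
  (3/4, 6) → P = 375/4

The binding constraints are 4x_1 + 8x_2 = 51 and x_2 = 6.
Solving simultaneously gives x_1 = 3/4, x_2 = 6.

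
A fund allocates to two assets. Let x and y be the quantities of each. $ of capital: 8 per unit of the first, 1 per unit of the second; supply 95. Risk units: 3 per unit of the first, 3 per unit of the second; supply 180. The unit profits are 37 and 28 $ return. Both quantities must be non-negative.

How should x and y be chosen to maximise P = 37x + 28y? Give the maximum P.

x = 5, y = 55, maximum P = 1725

Vertices and P = 37x + 28y:
  (0, 0) → P = 0
  (0, 60) → P = 1680
  (95/8, 0) → P = 3515/8
  (5, 55) → P = 1725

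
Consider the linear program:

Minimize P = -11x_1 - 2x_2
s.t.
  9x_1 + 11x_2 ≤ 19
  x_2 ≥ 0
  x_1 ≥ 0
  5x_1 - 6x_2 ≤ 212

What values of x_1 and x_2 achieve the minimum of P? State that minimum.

x_1 = 19/9, x_2 = 0, minimum P = -209/9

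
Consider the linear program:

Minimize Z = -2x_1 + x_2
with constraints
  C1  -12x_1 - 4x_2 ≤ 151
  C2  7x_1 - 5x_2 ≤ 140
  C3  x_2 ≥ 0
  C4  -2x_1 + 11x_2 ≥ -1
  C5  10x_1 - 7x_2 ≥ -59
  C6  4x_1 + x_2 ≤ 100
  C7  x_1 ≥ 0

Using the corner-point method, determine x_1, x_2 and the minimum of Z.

x_1 = 640/27, x_2 = 140/27, minimum Z = -380/9

Feasible corners and Z = -2x_1 + x_2:
  (1535/67, 273/67) → Z = -2797/67
  (640/27, 140/27) → Z = -380/9
  (1/2, 0) → Z = -1
  (0, 0) → Z = 0
  (641/38, 618/19) → Z = -23/19
  (0, 59/7) → Z = 59/7

The binding constraints are 7x_1 - 5x_2 = 140 and 4x_1 + x_2 = 100.
Solving simultaneously gives x_1 = 640/27, x_2 = 140/27.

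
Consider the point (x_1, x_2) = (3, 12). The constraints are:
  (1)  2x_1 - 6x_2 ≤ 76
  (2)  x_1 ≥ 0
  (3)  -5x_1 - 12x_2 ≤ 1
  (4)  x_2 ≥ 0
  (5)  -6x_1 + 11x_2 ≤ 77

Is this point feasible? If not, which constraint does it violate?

not feasible — violates (5)

Constraint (5): -6x_1 + 11x_2 = 114, which is not ≤ 77. All other constraints are satisfied.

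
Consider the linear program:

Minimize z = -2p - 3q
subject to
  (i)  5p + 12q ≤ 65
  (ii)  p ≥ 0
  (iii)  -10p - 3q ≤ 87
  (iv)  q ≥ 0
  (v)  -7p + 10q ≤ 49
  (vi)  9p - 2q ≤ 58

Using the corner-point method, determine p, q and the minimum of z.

Corner points and z = -2p - 3q:
  (31/67, 350/67) → z = -1112/67
  (7, 5/2) → z = -43/2
  (0, 0) → z = 0
  (0, 49/10) → z = -147/10
  (58/9, 0) → z = -116/9

The optimum lies where 5p + 12q = 65 and 9p - 2q = 58.
Solving simultaneously gives p = 7, q = 5/2.

p = 7, q = 5/2, minimum z = -43/2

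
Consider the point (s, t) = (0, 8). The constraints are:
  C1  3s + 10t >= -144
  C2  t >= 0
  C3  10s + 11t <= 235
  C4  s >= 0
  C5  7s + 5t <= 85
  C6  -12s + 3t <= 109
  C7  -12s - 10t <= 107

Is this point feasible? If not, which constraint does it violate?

C1: 80 ≥ -144 ✓
C2: 8 ≥ 0 ✓
C3: 88 ≤ 235 ✓
C4: 0 ≥ 0 ✓
C5: 40 ≤ 85 ✓
C6: 24 ≤ 109 ✓
C7: -80 ≤ 107 ✓

feasible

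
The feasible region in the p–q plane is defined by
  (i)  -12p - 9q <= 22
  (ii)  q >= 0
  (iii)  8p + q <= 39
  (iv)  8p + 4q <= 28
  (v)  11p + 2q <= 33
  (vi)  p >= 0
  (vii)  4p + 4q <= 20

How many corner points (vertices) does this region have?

Of the 21 pairwise boundary intersections, those satisfying every inequality are:
  (3, 0)
  (0, 0)
  (19/7, 11/7)
  (2, 3)
  (0, 5)

5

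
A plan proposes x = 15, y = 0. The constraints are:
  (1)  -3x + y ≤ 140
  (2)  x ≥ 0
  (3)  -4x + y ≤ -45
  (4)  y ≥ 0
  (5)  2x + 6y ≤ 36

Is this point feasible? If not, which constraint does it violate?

(1): -45 ≤ 140 ✓
(2): 15 ≥ 0 ✓
(3): -60 ≤ -45 ✓
(4): 0 ≥ 0 ✓
(5): 30 ≤ 36 ✓

feasible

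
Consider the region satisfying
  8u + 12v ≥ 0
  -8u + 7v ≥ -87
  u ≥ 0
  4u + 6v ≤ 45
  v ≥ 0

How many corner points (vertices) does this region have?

Of the 9 pairwise boundary intersections, those satisfying every inequality are:
  (0, 0)
  (837/76, 3/19)
  (87/8, 0)
  (0, 15/2)

4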